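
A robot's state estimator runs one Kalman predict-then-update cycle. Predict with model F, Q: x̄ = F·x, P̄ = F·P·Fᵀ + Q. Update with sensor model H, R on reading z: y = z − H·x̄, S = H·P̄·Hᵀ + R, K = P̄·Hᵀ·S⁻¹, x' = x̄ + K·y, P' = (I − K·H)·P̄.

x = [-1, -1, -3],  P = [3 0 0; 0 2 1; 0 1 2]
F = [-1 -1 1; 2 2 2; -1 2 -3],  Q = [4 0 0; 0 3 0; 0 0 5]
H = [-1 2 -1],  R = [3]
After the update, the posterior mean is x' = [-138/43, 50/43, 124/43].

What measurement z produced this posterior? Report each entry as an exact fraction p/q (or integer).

x̄ = F·x = [-1, -10, 8]
P̄ = F·P·Fᵀ + Q = [9 -6 -2; -6 39 -12; -2 -12 22]
S = H·P̄·Hᵀ + R = [258]
K = P̄·Hᵀ·S⁻¹ = [-19/258; 16/43; -22/129]
x' − x̄ = [-95/43, 480/43, -220/43] = K·y
y = (KᵀK)⁻¹·Kᵀ·(x' − x̄) = [30]
z = y + H·x̄ = [30] + [-27] = [3]

z = [3]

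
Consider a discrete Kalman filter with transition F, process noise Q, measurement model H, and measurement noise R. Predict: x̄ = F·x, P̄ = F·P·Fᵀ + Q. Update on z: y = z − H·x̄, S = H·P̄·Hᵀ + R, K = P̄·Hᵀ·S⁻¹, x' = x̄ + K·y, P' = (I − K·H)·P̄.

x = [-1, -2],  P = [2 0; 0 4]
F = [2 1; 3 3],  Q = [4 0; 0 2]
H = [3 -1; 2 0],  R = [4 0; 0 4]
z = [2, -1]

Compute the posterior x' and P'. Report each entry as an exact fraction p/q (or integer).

x' = [-26/37, -455/111]
P' = [32/37 88/37; 88/37 1096/111]

x̄ = F·x = [-4, -9]
P̄ = F·P·Fᵀ + Q = [16 24; 24 56]
y = z − H·x̄ = [5, 7]
S = H·P̄·Hᵀ + R = [60 48; 48 68]
K = P̄·Hᵀ·S⁻¹ = [2/37 16/37; -76/111 44/37]
x' = x̄ + K·y = [-26/37, -455/111]
P' = (I − K·H)·P̄ = [32/37 88/37; 88/37 1096/111]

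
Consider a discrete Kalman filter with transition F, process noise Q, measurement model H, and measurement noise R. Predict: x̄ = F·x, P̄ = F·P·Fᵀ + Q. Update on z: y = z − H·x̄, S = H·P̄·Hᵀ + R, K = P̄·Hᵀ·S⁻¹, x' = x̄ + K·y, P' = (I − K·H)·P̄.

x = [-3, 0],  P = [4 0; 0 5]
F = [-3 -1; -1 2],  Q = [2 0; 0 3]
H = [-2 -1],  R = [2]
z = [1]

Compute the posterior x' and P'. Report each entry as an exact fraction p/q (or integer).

x̄ = F·x = [9, 3]
P̄ = F·P·Fᵀ + Q = [43 2; 2 27]
y = z − H·x̄ = [22]
S = H·P̄·Hᵀ + R = [209]
K = P̄·Hᵀ·S⁻¹ = [-8/19; -31/209]
x' = x̄ + K·y = [-5/19, -5/19]
P' = (I − K·H)·P̄ = [113/19 -210/19; -210/19 4682/209]

x' = [-5/19, -5/19]
P' = [113/19 -210/19; -210/19 4682/209]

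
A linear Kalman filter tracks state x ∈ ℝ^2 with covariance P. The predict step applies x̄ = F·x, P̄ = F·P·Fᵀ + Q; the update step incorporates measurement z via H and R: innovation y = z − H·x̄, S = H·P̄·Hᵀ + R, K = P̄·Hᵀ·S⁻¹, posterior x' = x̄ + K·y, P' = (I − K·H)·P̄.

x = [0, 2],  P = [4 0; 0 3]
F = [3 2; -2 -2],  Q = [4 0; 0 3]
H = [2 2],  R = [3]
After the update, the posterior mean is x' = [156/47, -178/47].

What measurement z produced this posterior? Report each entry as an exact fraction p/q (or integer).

x̄ = F·x = [4, -4]
P̄ = F·P·Fᵀ + Q = [52 -36; -36 31]
S = H·P̄·Hᵀ + R = [47]
K = P̄·Hᵀ·S⁻¹ = [32/47; -10/47]
x' − x̄ = [-32/47, 10/47] = K·y
y = (KᵀK)⁻¹·Kᵀ·(x' − x̄) = [-1]
z = y + H·x̄ = [-1] + [0] = [-1]

z = [-1]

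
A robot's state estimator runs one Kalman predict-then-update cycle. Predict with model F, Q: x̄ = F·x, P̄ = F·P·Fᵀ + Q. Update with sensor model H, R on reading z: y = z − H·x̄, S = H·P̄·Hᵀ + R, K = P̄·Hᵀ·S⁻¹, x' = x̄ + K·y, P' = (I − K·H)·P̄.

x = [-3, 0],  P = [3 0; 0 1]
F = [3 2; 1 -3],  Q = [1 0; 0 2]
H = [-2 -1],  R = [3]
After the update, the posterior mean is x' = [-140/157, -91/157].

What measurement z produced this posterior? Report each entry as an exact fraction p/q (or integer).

x̄ = F·x = [-9, -3]
P̄ = F·P·Fᵀ + Q = [32 3; 3 14]
S = H·P̄·Hᵀ + R = [157]
K = P̄·Hᵀ·S⁻¹ = [-67/157; -20/157]
x' − x̄ = [1273/157, 380/157] = K·y
y = (KᵀK)⁻¹·Kᵀ·(x' − x̄) = [-19]
z = y + H·x̄ = [-19] + [21] = [2]

z = [2]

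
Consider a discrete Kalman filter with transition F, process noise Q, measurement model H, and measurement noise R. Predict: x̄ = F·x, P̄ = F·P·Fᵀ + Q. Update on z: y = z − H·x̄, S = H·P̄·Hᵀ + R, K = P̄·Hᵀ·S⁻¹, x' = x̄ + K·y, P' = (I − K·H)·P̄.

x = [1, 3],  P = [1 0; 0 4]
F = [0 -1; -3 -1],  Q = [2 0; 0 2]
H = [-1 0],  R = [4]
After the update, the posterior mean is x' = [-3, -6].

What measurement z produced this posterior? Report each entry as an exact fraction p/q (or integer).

z = [3]

x̄ = F·x = [-3, -6]
P̄ = F·P·Fᵀ + Q = [6 4; 4 15]
S = H·P̄·Hᵀ + R = [10]
K = P̄·Hᵀ·S⁻¹ = [-3/5; -2/5]
x' − x̄ = [0, 0] = K·y
y = (KᵀK)⁻¹·Kᵀ·(x' − x̄) = [0]
z = y + H·x̄ = [0] + [3] = [3]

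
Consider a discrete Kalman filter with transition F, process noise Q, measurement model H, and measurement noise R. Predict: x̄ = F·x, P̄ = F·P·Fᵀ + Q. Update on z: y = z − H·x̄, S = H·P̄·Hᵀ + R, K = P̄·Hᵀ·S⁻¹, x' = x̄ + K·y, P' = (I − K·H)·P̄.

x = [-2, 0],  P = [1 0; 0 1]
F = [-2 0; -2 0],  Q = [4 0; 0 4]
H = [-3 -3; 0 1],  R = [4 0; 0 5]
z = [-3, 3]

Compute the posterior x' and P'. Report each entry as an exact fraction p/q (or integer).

x' = [-33/391, 503/391]
P' = [628/391 -520/391; -520/391 580/391]

x̄ = F·x = [4, 4]
P̄ = F·P·Fᵀ + Q = [8 4; 4 8]
y = z − H·x̄ = [21, -1]
S = H·P̄·Hᵀ + R = [220 -36; -36 13]
K = P̄·Hᵀ·S⁻¹ = [-81/391 -104/391; -45/391 116/391]
x' = x̄ + K·y = [-33/391, 503/391]
P' = (I − K·H)·P̄ = [628/391 -520/391; -520/391 580/391]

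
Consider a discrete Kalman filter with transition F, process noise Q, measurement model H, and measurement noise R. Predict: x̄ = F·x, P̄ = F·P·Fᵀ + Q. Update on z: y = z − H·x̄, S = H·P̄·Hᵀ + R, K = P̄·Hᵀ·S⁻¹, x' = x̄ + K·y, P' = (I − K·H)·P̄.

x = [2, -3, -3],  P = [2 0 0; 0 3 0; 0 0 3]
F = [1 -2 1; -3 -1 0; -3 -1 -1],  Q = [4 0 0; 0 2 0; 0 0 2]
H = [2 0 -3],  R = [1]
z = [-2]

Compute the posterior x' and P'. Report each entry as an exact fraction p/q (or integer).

x̄ = F·x = [5, -3, 0]
P̄ = F·P·Fᵀ + Q = [21 0 -3; 0 23 21; -3 21 26]
y = z − H·x̄ = [-12]
S = H·P̄·Hᵀ + R = [355]
K = P̄·Hᵀ·S⁻¹ = [51/355; -63/355; -84/355]
x' = x̄ + K·y = [1163/355, -309/355, 1008/355]
P' = (I − K·H)·P̄ = [4854/355 3213/355 3219/355; 3213/355 4196/355 2163/355; 3219/355 2163/355 2174/355]

x' = [1163/355, -309/355, 1008/355]
P' = [4854/355 3213/355 3219/355; 3213/355 4196/355 2163/355; 3219/355 2163/355 2174/355]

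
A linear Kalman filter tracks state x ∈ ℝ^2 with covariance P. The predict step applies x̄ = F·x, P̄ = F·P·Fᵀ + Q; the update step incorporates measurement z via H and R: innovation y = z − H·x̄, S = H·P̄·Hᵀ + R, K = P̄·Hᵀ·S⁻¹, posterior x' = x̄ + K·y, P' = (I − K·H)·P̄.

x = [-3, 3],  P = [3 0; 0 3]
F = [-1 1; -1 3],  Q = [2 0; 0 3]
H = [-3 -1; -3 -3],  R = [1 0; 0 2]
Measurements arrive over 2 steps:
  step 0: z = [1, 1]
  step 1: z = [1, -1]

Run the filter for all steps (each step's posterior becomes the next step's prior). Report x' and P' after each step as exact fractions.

step 0: x' = [-1326/5261, -411/5261], P' = [1336/5261 -1776/5261; -1776/5261 3306/5261]
step 1: x' = [-3260939/6761013, 4841752/6761013], P' = [1584032/6761013 -2072284/6761013; -2072284/6761013 3911258/6761013]

step 0: x̄ = F·x = [6, 12]
step 0: P̄ = F·P·Fᵀ + Q = [8 12; 12 33]
step 0: y = z − H·x̄ = [31, 55]
step 0: S = H·P̄·Hᵀ + R = [178 315; 315 587]
step 0: K = P̄·Hᵀ·S⁻¹ = [-2232/5261 660/5261; 2022/5261 -2295/5261]
step 0: x' = x̄ + K·y = [-1326/5261, -411/5261]
step 0: P' = (I − K·H)·P̄ = [1336/5261 -1776/5261; -1776/5261 3306/5261]
step 1: x̄ = F·x = [915/5261, 93/5261]
step 1: P̄ = F·P·Fᵀ + Q = [18716/5261 18358/5261; 18358/5261 57529/5261]
step 1: y = z − H·x̄ = [8099/5261, -2237/5261]
step 1: S = H·P̄·Hᵀ + R = [341382/5261 561327/5261; 561327/5261 1027171/5261]
step 1: K = P̄·Hᵀ·S⁻¹ = [-2679812/6761013 244126/2253671; 2305594/6761013 -919487/2253671]
step 1: x' = x̄ + K·y = [-3260939/6761013, 4841752/6761013]
step 1: P' = (I − K·H)·P̄ = [1584032/6761013 -2072284/6761013; -2072284/6761013 3911258/6761013]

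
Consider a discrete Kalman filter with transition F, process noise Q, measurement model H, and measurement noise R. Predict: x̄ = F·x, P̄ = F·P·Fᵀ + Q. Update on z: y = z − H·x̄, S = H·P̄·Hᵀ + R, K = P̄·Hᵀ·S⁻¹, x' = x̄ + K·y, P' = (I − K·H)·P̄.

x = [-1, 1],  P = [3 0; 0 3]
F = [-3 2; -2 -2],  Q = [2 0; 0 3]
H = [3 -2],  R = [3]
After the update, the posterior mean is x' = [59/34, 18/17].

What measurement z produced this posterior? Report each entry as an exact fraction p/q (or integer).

z = [3]

x̄ = F·x = [5, 0]
P̄ = F·P·Fᵀ + Q = [41 6; 6 27]
S = H·P̄·Hᵀ + R = [408]
K = P̄·Hᵀ·S⁻¹ = [37/136; -3/34]
x' − x̄ = [-111/34, 18/17] = K·y
y = (KᵀK)⁻¹·Kᵀ·(x' − x̄) = [-12]
z = y + H·x̄ = [-12] + [15] = [3]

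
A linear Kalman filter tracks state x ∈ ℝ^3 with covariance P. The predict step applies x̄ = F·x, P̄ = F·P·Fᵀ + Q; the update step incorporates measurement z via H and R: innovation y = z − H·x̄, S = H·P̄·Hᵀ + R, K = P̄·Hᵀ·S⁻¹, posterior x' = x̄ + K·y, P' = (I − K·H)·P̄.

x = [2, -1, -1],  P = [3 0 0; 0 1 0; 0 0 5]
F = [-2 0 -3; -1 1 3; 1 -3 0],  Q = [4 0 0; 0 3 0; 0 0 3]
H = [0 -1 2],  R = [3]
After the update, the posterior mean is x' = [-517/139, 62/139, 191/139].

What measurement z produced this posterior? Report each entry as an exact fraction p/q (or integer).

z = [2]

x̄ = F·x = [-1, -6, 5]
P̄ = F·P·Fᵀ + Q = [61 -39 -6; -39 52 -6; -6 -6 15]
S = H·P̄·Hᵀ + R = [139]
K = P̄·Hᵀ·S⁻¹ = [27/139; -64/139; 36/139]
x' − x̄ = [-378/139, 896/139, -504/139] = K·y
y = (KᵀK)⁻¹·Kᵀ·(x' − x̄) = [-14]
z = y + H·x̄ = [-14] + [16] = [2]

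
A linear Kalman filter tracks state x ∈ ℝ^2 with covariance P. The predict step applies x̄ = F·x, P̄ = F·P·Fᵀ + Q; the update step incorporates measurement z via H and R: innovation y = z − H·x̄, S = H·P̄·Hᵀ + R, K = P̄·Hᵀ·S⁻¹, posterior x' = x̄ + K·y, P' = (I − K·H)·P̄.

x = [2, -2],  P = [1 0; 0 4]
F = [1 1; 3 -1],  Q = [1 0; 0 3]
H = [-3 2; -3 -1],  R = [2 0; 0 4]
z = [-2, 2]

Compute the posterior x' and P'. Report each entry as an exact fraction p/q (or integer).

x̄ = F·x = [0, 8]
P̄ = F·P·Fᵀ + Q = [6 -1; -1 16]
y = z − H·x̄ = [-18, 10]
S = H·P̄·Hᵀ + R = [132 25; 25 68]
K = P̄·Hᵀ·S⁻¹ = [-935/8351 -1744/8351; 2705/8351 -2591/8351]
x' = x̄ + K·y = [-610/8351, -7792/8351]
P' = (I − K·H)·P̄ = [1758/8351 1702/8351; 1702/8351 5258/8351]

x' = [-610/8351, -7792/8351]
P' = [1758/8351 1702/8351; 1702/8351 5258/8351]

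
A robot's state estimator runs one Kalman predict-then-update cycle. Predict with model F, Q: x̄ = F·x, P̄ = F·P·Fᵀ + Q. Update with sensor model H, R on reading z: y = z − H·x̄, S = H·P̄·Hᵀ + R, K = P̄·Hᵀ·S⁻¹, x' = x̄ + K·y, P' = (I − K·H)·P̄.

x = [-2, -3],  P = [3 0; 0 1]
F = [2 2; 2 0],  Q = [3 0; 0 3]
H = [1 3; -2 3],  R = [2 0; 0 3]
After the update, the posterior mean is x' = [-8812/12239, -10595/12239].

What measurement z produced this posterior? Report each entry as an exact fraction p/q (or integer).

x̄ = F·x = [-10, -4]
P̄ = F·P·Fᵀ + Q = [19 12; 12 15]
S = H·P̄·Hᵀ + R = [228 61; 61 70]
K = P̄·Hᵀ·S⁻¹ = [3972/12239 -3811/12239; 2709/12239 1311/12239]
x' − x̄ = [113578/12239, 38361/12239] = K·y
y = (KᵀK)⁻¹·Kᵀ·(x' − x̄) = [19, -10]
z = y + H·x̄ = [19, -10] + [-22, 8] = [-3, -2]

z = [-3, -2]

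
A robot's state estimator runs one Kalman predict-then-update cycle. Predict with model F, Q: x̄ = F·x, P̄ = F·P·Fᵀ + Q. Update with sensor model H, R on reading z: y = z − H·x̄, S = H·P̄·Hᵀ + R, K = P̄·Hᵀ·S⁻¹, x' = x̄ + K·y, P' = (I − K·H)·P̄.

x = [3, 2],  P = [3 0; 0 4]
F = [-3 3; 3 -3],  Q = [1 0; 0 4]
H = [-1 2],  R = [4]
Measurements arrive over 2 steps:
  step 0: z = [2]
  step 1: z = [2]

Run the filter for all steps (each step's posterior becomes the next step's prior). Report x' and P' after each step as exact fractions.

step 0: x' = [-31/42, 55/84], P' = [383/147 193/294; 193/294 587/588]
step 1: x' = [-9896/40485, 29839/40485], P' = [100904/40485 25814/40485; 25814/40485 40289/40485]

step 0: x̄ = F·x = [-3, 3]
step 0: P̄ = F·P·Fᵀ + Q = [64 -63; -63 67]
step 0: y = z − H·x̄ = [-7]
step 0: S = H·P̄·Hᵀ + R = [588]
step 0: K = P̄·Hᵀ·S⁻¹ = [-95/294; 197/588]
step 0: x' = x̄ + K·y = [-31/42, 55/84]
step 0: P' = (I − K·H)·P̄ = [383/147 193/294; 193/294 587/588]
step 1: x̄ = F·x = [117/28, -117/28]
step 1: P̄ = F·P·Fᵀ + Q = [4237/196 -4041/196; -4041/196 4825/196]
step 1: y = z − H·x̄ = [407/28]
step 1: S = H·P̄·Hᵀ + R = [40485/196]
step 1: K = P̄·Hᵀ·S⁻¹ = [-12319/40485; 13691/40485]
step 1: x' = x̄ + K·y = [-9896/40485, 29839/40485]
step 1: P' = (I − K·H)·P̄ = [100904/40485 25814/40485; 25814/40485 40289/40485]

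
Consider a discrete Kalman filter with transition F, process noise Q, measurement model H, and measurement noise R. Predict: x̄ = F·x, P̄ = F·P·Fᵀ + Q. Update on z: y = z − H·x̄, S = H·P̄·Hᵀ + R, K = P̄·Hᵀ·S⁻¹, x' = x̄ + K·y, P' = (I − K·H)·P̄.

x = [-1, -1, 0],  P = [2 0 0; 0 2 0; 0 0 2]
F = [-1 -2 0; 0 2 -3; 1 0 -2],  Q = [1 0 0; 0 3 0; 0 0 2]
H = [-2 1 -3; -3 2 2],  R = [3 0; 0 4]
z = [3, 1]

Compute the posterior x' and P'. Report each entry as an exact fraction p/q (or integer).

x̄ = F·x = [3, -2, -1]
P̄ = F·P·Fᵀ + Q = [11 -8 -2; -8 29 12; -2 12 12]
y = z − H·x̄ = [8, 16]
S = H·P̄·Hᵀ + R = [120 50; 50 483]
K = P̄·Hᵀ·S⁻¹ = [-4471/27730 -258/2773; -953/55460 1227/5546; -618/2773 374/2773]
x' = x̄ + K·y = [3071/13865, 19444/13865, -1733/2773]
P' = (I − K·H)·P̄ = [30493/13865 91879/27730 -556/2773; 91879/27730 316297/55460 -806/2773; -556/2773 -806/2773 720/2773]

x' = [3071/13865, 19444/13865, -1733/2773]
P' = [30493/13865 91879/27730 -556/2773; 91879/27730 316297/55460 -806/2773; -556/2773 -806/2773 720/2773]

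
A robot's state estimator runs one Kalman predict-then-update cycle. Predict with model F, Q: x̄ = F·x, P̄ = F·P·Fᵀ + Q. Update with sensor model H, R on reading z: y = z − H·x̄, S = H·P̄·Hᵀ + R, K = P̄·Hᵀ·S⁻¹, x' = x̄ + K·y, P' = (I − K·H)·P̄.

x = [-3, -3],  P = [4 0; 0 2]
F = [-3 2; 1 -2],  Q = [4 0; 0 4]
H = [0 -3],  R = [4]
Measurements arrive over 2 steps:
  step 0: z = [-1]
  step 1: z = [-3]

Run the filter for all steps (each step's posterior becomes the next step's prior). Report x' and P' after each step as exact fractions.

step 0: x̄ = F·x = [3, 3]
step 0: P̄ = F·P·Fᵀ + Q = [48 -20; -20 16]
step 0: y = z − H·x̄ = [8]
step 0: S = H·P̄·Hᵀ + R = [148]
step 0: K = P̄·Hᵀ·S⁻¹ = [15/37; -12/37]
step 0: x' = x̄ + K·y = [231/37, 15/37]
step 0: P' = (I − K·H)·P̄ = [876/37 -20/37; -20/37 16/37]
step 1: x̄ = F·x = [-663/37, 201/37]
step 1: P̄ = F·P·Fᵀ + Q = [8336/37 -2852/37; -2852/37 1168/37]
step 1: y = z − H·x̄ = [492/37]
step 1: S = H·P̄·Hᵀ + R = [10660/37]
step 1: K = P̄·Hᵀ·S⁻¹ = [2139/2665; -876/2665]
step 1: x' = x̄ + K·y = [-471/65, 69/65]
step 1: P' = (I − K·H)·P̄ = [105788/2665 -2852/2665; -2852/2665 1168/2665]

step 0: x' = [231/37, 15/37], P' = [876/37 -20/37; -20/37 16/37]
step 1: x' = [-471/65, 69/65], P' = [105788/2665 -2852/2665; -2852/2665 1168/2665]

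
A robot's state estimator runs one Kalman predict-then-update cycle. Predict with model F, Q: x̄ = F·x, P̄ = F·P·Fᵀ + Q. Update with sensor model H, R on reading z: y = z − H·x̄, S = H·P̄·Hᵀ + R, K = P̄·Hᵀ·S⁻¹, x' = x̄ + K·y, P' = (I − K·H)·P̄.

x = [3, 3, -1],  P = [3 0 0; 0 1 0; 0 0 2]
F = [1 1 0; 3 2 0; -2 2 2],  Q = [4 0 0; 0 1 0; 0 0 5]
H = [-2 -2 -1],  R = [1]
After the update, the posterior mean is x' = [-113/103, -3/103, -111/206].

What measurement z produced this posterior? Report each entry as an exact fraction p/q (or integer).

z = [3]

x̄ = F·x = [6, 15, -2]
P̄ = F·P·Fᵀ + Q = [8 11 -4; 11 32 -14; -4 -14 29]
S = H·P̄·Hᵀ + R = [206]
K = P̄·Hᵀ·S⁻¹ = [-17/103; -36/103; 7/206]
x' − x̄ = [-731/103, -1548/103, 301/206] = K·y
y = (KᵀK)⁻¹·Kᵀ·(x' − x̄) = [43]
z = y + H·x̄ = [43] + [-40] = [3]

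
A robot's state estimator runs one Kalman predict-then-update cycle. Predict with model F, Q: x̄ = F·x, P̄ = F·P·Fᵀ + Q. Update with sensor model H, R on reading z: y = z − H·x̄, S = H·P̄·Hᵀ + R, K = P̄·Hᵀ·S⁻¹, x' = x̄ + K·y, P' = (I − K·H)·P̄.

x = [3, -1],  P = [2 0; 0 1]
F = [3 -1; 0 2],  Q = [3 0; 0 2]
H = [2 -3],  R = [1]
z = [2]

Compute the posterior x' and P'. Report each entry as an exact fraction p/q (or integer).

x̄ = F·x = [10, -2]
P̄ = F·P·Fᵀ + Q = [22 -2; -2 6]
y = z − H·x̄ = [-24]
S = H·P̄·Hᵀ + R = [167]
K = P̄·Hᵀ·S⁻¹ = [50/167; -22/167]
x' = x̄ + K·y = [470/167, 194/167]
P' = (I − K·H)·P̄ = [1174/167 766/167; 766/167 518/167]

x' = [470/167, 194/167]
P' = [1174/167 766/167; 766/167 518/167]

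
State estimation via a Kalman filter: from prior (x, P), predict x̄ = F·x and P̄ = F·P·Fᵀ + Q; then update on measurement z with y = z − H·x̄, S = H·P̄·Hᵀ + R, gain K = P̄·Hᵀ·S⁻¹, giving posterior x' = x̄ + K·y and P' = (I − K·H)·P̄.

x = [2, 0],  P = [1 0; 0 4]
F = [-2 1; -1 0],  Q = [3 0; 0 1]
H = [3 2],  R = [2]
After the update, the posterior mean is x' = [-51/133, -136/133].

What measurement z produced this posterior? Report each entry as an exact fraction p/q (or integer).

x̄ = F·x = [-4, -2]
P̄ = F·P·Fᵀ + Q = [11 2; 2 2]
S = H·P̄·Hᵀ + R = [133]
K = P̄·Hᵀ·S⁻¹ = [37/133; 10/133]
x' − x̄ = [481/133, 130/133] = K·y
y = (KᵀK)⁻¹·Kᵀ·(x' − x̄) = [13]
z = y + H·x̄ = [13] + [-16] = [-3]

z = [-3]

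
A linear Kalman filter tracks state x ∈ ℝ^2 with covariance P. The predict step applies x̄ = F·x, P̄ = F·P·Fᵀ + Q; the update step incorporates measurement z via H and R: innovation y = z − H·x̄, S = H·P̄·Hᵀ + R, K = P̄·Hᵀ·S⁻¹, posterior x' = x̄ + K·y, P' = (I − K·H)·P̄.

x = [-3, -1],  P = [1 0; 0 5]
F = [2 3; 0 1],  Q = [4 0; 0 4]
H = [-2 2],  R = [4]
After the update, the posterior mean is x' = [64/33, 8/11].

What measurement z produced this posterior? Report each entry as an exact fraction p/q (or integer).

z = [-3]

x̄ = F·x = [-9, -1]
P̄ = F·P·Fᵀ + Q = [53 15; 15 9]
S = H·P̄·Hᵀ + R = [132]
K = P̄·Hᵀ·S⁻¹ = [-19/33; -1/11]
x' − x̄ = [361/33, 19/11] = K·y
y = (KᵀK)⁻¹·Kᵀ·(x' − x̄) = [-19]
z = y + H·x̄ = [-19] + [16] = [-3]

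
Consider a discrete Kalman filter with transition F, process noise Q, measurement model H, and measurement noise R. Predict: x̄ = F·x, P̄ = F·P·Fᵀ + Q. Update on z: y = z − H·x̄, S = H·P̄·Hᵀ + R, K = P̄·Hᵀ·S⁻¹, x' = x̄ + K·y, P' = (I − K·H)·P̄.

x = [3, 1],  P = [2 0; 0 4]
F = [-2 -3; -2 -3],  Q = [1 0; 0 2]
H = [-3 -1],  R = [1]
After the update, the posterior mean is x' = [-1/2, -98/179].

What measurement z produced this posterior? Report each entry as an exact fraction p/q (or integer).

z = [2]

x̄ = F·x = [-9, -9]
P̄ = F·P·Fᵀ + Q = [45 44; 44 46]
S = H·P̄·Hᵀ + R = [716]
K = P̄·Hᵀ·S⁻¹ = [-1/4; -89/358]
x' − x̄ = [17/2, 1513/179] = K·y
y = (KᵀK)⁻¹·Kᵀ·(x' − x̄) = [-34]
z = y + H·x̄ = [-34] + [36] = [2]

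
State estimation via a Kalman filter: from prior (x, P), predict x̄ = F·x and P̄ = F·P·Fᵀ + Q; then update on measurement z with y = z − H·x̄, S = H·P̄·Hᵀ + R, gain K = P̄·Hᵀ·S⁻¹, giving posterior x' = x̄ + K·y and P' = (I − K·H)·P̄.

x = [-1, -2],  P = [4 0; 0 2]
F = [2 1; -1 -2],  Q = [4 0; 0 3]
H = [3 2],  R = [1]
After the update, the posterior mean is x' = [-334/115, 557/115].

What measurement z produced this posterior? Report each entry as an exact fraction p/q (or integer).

z = [1]

x̄ = F·x = [-4, 5]
P̄ = F·P·Fᵀ + Q = [22 -12; -12 15]
S = H·P̄·Hᵀ + R = [115]
K = P̄·Hᵀ·S⁻¹ = [42/115; -6/115]
x' − x̄ = [126/115, -18/115] = K·y
y = (KᵀK)⁻¹·Kᵀ·(x' − x̄) = [3]
z = y + H·x̄ = [3] + [-2] = [1]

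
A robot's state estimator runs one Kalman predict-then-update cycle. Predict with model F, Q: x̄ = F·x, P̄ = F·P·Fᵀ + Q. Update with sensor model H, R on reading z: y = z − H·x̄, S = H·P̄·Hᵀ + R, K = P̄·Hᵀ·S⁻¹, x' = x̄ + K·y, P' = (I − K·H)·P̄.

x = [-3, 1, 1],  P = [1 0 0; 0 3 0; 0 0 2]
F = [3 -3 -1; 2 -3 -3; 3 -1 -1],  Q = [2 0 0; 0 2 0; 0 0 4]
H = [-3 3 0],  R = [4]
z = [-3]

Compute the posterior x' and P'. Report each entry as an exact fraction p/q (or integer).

x̄ = F·x = [-13, -12, -11]
P̄ = F·P·Fᵀ + Q = [40 39 20; 39 51 21; 20 21 18]
y = z − H·x̄ = [-6]
S = H·P̄·Hᵀ + R = [121]
K = P̄·Hᵀ·S⁻¹ = [-3/121; 36/121; 3/121]
x' = x̄ + K·y = [-1555/121, -1668/121, -1349/121]
P' = (I − K·H)·P̄ = [4831/121 4827/121 2429/121; 4827/121 4875/121 2433/121; 2429/121 2433/121 2169/121]

x' = [-1555/121, -1668/121, -1349/121]
P' = [4831/121 4827/121 2429/121; 4827/121 4875/121 2433/121; 2429/121 2433/121 2169/121]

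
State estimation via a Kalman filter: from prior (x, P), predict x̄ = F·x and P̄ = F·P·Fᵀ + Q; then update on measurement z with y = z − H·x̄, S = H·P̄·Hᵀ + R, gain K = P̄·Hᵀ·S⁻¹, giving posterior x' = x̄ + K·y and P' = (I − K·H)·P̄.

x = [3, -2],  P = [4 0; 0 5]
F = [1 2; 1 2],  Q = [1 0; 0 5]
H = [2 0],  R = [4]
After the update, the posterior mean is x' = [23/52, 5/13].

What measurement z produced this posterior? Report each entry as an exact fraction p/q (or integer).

z = [1]

x̄ = F·x = [-1, -1]
P̄ = F·P·Fᵀ + Q = [25 24; 24 29]
S = H·P̄·Hᵀ + R = [104]
K = P̄·Hᵀ·S⁻¹ = [25/52; 6/13]
x' − x̄ = [75/52, 18/13] = K·y
y = (KᵀK)⁻¹·Kᵀ·(x' − x̄) = [3]
z = y + H·x̄ = [3] + [-2] = [1]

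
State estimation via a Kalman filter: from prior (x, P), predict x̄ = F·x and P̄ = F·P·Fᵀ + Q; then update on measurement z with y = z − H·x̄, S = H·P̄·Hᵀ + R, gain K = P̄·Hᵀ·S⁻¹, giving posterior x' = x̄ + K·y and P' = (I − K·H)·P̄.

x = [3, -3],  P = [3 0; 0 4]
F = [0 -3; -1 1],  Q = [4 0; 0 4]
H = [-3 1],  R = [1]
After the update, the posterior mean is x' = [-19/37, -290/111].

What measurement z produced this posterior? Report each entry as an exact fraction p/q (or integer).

x̄ = F·x = [9, -6]
P̄ = F·P·Fᵀ + Q = [40 -12; -12 11]
S = H·P̄·Hᵀ + R = [444]
K = P̄·Hᵀ·S⁻¹ = [-11/37; 47/444]
x' − x̄ = [-352/37, 376/111] = K·y
y = (KᵀK)⁻¹·Kᵀ·(x' − x̄) = [32]
z = y + H·x̄ = [32] + [-33] = [-1]

z = [-1]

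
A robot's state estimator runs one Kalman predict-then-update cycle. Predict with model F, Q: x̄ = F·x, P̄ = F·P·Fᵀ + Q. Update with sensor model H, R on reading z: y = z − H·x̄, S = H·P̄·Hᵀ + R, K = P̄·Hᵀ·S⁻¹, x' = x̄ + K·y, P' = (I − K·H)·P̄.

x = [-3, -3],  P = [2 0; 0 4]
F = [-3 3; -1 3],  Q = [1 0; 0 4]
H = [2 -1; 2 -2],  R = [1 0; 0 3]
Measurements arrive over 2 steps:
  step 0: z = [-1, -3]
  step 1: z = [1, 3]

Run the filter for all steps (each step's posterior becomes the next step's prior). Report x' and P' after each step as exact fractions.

step 0: x̄ = F·x = [0, -6]
step 0: P̄ = F·P·Fᵀ + Q = [55 42; 42 42]
step 0: y = z − H·x̄ = [-7, -15]
step 0: S = H·P̄·Hᵀ + R = [95 52; 52 55]
step 0: K = P̄·Hᵀ·S⁻¹ = [2388/2521 -1066/2521; 2310/2521 -2184/2521]
step 0: x' = x̄ + K·y = [-726/2521, 1464/2521]
step 0: P' = (I − K·H)·P̄ = [3987/2521 5586/2521; 5586/2521 8862/2521]
step 1: x̄ = F·x = [6570/2521, 5118/2521]
step 1: P̄ = F·P·Fᵀ + Q = [17614/2521 24687/2521; 24687/2521 60313/2521]
step 1: y = z − H·x̄ = [-5501/2521, 4659/2521]
step 1: S = H·P̄·Hᵀ + R = [34542/2521 42960/2521; 42960/2521 121775/2521]
step 1: K = P̄·Hᵀ·S⁻¹ = [150047/187290 -62242/156075; 137159/187290 -131644/156075]
step 1: x' = x̄ + K·y = [113257/936450, -1055051/936450]
step 1: P' = (I − K·H)·P̄ = [1310413/936450 1870591/936450; 1870591/936450 3055387/936450]

step 0: x' = [-726/2521, 1464/2521], P' = [3987/2521 5586/2521; 5586/2521 8862/2521]
step 1: x' = [113257/936450, -1055051/936450], P' = [1310413/936450 1870591/936450; 1870591/936450 3055387/936450]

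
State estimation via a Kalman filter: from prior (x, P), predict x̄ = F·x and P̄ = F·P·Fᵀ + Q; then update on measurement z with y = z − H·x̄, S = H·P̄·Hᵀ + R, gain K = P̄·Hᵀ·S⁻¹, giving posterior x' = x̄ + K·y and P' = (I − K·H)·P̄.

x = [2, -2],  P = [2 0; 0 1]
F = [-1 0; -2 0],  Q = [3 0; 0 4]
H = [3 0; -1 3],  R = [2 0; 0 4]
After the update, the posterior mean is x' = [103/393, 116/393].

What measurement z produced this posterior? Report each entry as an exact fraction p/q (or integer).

z = [1, 1]

x̄ = F·x = [-2, -4]
P̄ = F·P·Fᵀ + Q = [5 4; 4 12]
S = H·P̄·Hᵀ + R = [47 21; 21 93]
K = P̄·Hᵀ·S⁻¹ = [208/655 7/1965; 74/655 626/1965]
x' − x̄ = [889/393, 1688/393] = K·y
y = (KᵀK)⁻¹·Kᵀ·(x' − x̄) = [7, 11]
z = y + H·x̄ = [7, 11] + [-6, -10] = [1, 1]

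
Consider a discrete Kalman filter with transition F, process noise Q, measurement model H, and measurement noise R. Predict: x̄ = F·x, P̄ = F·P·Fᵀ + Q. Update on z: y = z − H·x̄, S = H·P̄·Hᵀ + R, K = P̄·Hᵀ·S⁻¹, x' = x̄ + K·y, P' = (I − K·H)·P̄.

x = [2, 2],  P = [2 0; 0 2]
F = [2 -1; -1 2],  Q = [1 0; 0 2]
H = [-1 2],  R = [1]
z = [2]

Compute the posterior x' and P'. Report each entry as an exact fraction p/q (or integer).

x' = [2, 2]
P' = [283/92 32/23; 32/23 20/23]

x̄ = F·x = [2, 2]
P̄ = F·P·Fᵀ + Q = [11 -8; -8 12]
y = z − H·x̄ = [0]
S = H·P̄·Hᵀ + R = [92]
K = P̄·Hᵀ·S⁻¹ = [-27/92; 8/23]
x' = x̄ + K·y = [2, 2]
P' = (I − K·H)·P̄ = [283/92 32/23; 32/23 20/23]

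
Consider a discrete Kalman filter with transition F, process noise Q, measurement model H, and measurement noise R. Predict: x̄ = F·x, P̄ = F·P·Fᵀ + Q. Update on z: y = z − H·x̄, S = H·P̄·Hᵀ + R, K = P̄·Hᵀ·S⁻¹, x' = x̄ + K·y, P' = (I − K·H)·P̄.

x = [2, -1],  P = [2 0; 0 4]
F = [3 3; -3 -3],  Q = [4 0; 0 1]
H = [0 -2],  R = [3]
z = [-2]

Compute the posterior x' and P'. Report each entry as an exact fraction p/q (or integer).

x' = [-195/223, 211/223]
P' = [1270/223 -162/223; -162/223 165/223]

x̄ = F·x = [3, -3]
P̄ = F·P·Fᵀ + Q = [58 -54; -54 55]
y = z − H·x̄ = [-8]
S = H·P̄·Hᵀ + R = [223]
K = P̄·Hᵀ·S⁻¹ = [108/223; -110/223]
x' = x̄ + K·y = [-195/223, 211/223]
P' = (I − K·H)·P̄ = [1270/223 -162/223; -162/223 165/223]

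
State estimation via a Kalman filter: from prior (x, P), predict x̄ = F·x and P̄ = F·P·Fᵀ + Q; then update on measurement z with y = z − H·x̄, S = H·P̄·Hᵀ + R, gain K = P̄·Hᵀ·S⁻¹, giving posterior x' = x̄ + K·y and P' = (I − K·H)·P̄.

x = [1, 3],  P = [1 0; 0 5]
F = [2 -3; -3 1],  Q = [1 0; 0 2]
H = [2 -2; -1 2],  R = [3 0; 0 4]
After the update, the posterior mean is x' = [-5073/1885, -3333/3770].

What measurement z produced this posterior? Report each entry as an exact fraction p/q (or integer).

z = [-3, 2]

x̄ = F·x = [-7, 0]
P̄ = F·P·Fᵀ + Q = [50 -21; -21 16]
S = H·P̄·Hᵀ + R = [435 -290; -290 202]
K = P̄·Hᵀ·S⁻¹ = [1002/1885 4/13; 211/1885 11/26]
x' − x̄ = [8122/1885, -3333/3770] = K·y
y = (KᵀK)⁻¹·Kᵀ·(x' − x̄) = [11, -5]
z = y + H·x̄ = [11, -5] + [-14, 7] = [-3, 2]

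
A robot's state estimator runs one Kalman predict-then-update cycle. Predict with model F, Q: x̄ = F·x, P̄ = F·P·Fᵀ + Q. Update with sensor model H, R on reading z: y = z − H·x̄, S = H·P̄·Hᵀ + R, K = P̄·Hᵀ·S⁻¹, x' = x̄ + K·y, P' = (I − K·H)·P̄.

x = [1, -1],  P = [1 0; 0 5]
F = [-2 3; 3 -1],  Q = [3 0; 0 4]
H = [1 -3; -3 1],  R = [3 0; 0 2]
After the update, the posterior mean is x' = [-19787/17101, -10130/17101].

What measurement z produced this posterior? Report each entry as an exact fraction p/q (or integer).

x̄ = F·x = [-5, 4]
P̄ = F·P·Fᵀ + Q = [52 -21; -21 18]
S = H·P̄·Hᵀ + R = [343 -420; -420 614]
K = P̄·Hᵀ·S⁻¹ = [-1865/17101 -1773/4886; -6015/17101 -531/4886]
x' − x̄ = [65718/17101, -78534/17101] = K·y
y = (KᵀK)⁻¹·Kᵀ·(x' − x̄) = [18, -16]
z = y + H·x̄ = [18, -16] + [-17, 19] = [1, 3]

z = [1, 3]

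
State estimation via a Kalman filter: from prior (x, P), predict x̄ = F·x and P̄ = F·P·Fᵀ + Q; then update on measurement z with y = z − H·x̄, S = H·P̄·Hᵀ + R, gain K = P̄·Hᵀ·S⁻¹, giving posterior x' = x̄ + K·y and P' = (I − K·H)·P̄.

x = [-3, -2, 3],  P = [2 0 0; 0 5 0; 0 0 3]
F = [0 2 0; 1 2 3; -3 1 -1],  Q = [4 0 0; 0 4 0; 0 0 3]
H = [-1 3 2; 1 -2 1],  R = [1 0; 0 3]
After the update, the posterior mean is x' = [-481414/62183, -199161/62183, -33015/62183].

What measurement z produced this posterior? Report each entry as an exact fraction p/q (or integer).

x̄ = F·x = [-4, 2, 4]
P̄ = F·P·Fᵀ + Q = [24 20 10; 20 53 -5; 10 -5 29]
S = H·P̄·Hᵀ + R = [398 -169; -169 228]
K = P̄·Hᵀ·S⁻¹ = [11754/62183 7076/62183; 14033/62183 -14417/62183; 15805/62183 25079/62183]
x' − x̄ = [-232682/62183, -323527/62183, -281747/62183] = K·y
y = (KᵀK)⁻¹·Kᵀ·(x' − x̄) = [-21, 2]
z = y + H·x̄ = [-21, 2] + [18, -4] = [-3, -2]

z = [-3, -2]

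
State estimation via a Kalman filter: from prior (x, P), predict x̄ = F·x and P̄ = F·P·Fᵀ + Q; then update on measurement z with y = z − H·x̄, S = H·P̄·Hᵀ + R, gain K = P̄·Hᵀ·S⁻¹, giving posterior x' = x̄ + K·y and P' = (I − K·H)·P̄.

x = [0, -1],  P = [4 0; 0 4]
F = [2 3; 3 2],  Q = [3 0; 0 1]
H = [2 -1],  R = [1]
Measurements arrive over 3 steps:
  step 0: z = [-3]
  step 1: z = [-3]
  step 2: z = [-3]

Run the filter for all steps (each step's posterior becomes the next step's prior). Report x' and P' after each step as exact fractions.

step 0: x' = [-92/41, -121/82], P' = [333/41 635/41; 635/41 2497/82]
step 1: x' = [-227415/51926, -149315/25963], P' = [190187/51926 167308/25963; 167308/25963 314780/25963]
step 2: x' = [-64675673/13667039, -87084072/13667039], P' = [49670961/13667039 87414496/13667039; 87414496/13667039 164589253/13667039]

step 0: x̄ = F·x = [-3, -2]
step 0: P̄ = F·P·Fᵀ + Q = [55 48; 48 53]
step 0: y = z − H·x̄ = [1]
step 0: S = H·P̄·Hᵀ + R = [82]
step 0: K = P̄·Hᵀ·S⁻¹ = [31/41; 43/82]
step 0: x' = x̄ + K·y = [-92/41, -121/82]
step 0: P' = (I − K·H)·P̄ = [333/41 635/41; 635/41 2497/82]
step 1: x̄ = F·x = [-731/82, -397/41]
step 1: P̄ = F·P·Fᵀ + Q = [40623/82 17744/41; 17744/41 15652/41]
step 1: y = z − H·x̄ = [211/41]
step 1: S = H·P̄·Hᵀ + R = [25963/41]
step 1: K = P̄·Hᵀ·S⁻¹ = [22879/25963; 19836/25963]
step 1: x' = x̄ + K·y = [-227415/51926, -149315/25963]
step 1: P' = (I − K·H)·P̄ = [190187/51926 167308/25963; 167308/25963 314780/25963]
step 2: x̄ = F·x = [-96480/3709, -1279505/51926]
step 2: P̄ = F·P·Fᵀ + Q = [756997/3709 662035/3709; 662035/3709 8297241/51926]
step 2: y = z − H·x̄ = [1266157/51926]
step 2: S = H·P̄·Hᵀ + R = [13667039/51926]
step 2: K = P̄·Hᵀ·S⁻¹ = [11927426/13667039; 10239739/13667039]
step 2: x' = x̄ + K·y = [-64675673/13667039, -87084072/13667039]
step 2: P' = (I − K·H)·P̄ = [49670961/13667039 87414496/13667039; 87414496/13667039 164589253/13667039]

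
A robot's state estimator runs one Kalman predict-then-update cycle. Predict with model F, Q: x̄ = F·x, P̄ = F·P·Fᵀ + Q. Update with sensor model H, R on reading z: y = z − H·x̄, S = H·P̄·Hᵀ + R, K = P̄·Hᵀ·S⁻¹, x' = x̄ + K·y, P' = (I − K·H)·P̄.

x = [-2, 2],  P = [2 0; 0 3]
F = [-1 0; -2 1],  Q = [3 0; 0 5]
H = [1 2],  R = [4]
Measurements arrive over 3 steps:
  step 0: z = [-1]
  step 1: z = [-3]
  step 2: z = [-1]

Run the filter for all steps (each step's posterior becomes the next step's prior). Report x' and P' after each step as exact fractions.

step 0: x' = [-17/89, -6/89], P' = [276/89 -112/89; -112/89 128/89]
step 1: x' = [-969/2411, -2996/2411], P' = [34216/12055 -13366/12055; -13366/12055 16511/12055]
step 2: x' = [485923/1514249, -987446/1514249], P' = [4299388/1514249 -1681740/1514249; -1681740/1514249 2072922/1514249]

step 0: x̄ = F·x = [2, 6]
step 0: P̄ = F·P·Fᵀ + Q = [5 4; 4 16]
step 0: y = z − H·x̄ = [-15]
step 0: S = H·P̄·Hᵀ + R = [89]
step 0: K = P̄·Hᵀ·S⁻¹ = [13/89; 36/89]
step 0: x' = x̄ + K·y = [-17/89, -6/89]
step 0: P' = (I − K·H)·P̄ = [276/89 -112/89; -112/89 128/89]
step 1: x̄ = F·x = [17/89, 28/89]
step 1: P̄ = F·P·Fᵀ + Q = [543/89 664/89; 664/89 2125/89]
step 1: y = z − H·x̄ = [-340/89]
step 1: S = H·P̄·Hᵀ + R = [12055/89]
step 1: K = P̄·Hᵀ·S⁻¹ = [1871/12055; 4914/12055]
step 1: x' = x̄ + K·y = [-969/2411, -2996/2411]
step 1: P' = (I − K·H)·P̄ = [34216/12055 -13366/12055; -13366/12055 16511/12055]
step 2: x̄ = F·x = [969/2411, -1058/2411]
step 2: P̄ = F·P·Fᵀ + Q = [70381/12055 81798/12055; 81798/12055 267114/12055]
step 2: y = z − H·x̄ = [-1264/2411]
step 2: S = H·P̄·Hᵀ + R = [1514249/12055]
step 2: K = P̄·Hᵀ·S⁻¹ = [233977/1514249; 616026/1514249]
step 2: x' = x̄ + K·y = [485923/1514249, -987446/1514249]
step 2: P' = (I − K·H)·P̄ = [4299388/1514249 -1681740/1514249; -1681740/1514249 2072922/1514249]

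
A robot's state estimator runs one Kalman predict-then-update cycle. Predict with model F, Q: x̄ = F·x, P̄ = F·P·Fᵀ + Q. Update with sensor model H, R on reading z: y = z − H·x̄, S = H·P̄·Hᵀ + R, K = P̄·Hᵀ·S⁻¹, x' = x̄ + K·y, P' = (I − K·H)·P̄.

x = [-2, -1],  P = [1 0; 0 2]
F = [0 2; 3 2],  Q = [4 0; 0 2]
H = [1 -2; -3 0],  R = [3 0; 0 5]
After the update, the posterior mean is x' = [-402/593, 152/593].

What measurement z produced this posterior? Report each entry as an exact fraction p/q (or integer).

x̄ = F·x = [-2, -8]
P̄ = F·P·Fᵀ + Q = [12 8; 8 19]
S = H·P̄·Hᵀ + R = [59 12; 12 113]
K = P̄·Hᵀ·S⁻¹ = [-20/6523 -2076/6523; -282/593 -96/593]
x' − x̄ = [784/593, 4896/593] = K·y
y = (KᵀK)⁻¹·Kᵀ·(x' − x̄) = [-16, -4]
z = y + H·x̄ = [-16, -4] + [14, 6] = [-2, 2]

z = [-2, 2]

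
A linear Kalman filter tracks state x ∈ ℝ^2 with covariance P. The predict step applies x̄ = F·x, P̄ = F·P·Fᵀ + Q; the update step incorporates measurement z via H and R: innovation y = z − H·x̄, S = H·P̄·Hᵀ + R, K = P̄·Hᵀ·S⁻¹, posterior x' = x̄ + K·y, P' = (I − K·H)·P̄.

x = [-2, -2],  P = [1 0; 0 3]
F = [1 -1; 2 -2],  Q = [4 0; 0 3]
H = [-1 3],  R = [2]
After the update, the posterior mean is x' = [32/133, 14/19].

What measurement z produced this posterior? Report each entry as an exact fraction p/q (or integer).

z = [2]

x̄ = F·x = [0, 0]
P̄ = F·P·Fᵀ + Q = [8 8; 8 19]
S = H·P̄·Hᵀ + R = [133]
K = P̄·Hᵀ·S⁻¹ = [16/133; 7/19]
x' − x̄ = [32/133, 14/19] = K·y
y = (KᵀK)⁻¹·Kᵀ·(x' − x̄) = [2]
z = y + H·x̄ = [2] + [0] = [2]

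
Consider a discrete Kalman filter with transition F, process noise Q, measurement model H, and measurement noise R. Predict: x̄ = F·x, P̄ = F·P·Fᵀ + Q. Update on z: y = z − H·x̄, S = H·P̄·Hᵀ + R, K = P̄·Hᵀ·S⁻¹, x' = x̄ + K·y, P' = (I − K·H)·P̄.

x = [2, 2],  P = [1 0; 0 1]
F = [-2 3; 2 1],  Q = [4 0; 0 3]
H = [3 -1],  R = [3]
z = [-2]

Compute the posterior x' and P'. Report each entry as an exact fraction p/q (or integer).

x̄ = F·x = [2, 6]
P̄ = F·P·Fᵀ + Q = [17 -1; -1 8]
y = z − H·x̄ = [-2]
S = H·P̄·Hᵀ + R = [170]
K = P̄·Hᵀ·S⁻¹ = [26/85; -11/170]
x' = x̄ + K·y = [118/85, 521/85]
P' = (I − K·H)·P̄ = [93/85 201/85; 201/85 1239/170]

x' = [118/85, 521/85]
P' = [93/85 201/85; 201/85 1239/170]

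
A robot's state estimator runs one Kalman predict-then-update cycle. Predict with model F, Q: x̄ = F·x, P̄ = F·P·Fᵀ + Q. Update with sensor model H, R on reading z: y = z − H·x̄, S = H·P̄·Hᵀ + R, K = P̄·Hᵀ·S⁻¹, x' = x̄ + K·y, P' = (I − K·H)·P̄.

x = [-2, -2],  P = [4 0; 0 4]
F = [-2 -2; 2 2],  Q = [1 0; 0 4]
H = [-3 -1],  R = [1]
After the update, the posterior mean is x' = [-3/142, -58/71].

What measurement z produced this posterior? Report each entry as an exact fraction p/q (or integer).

x̄ = F·x = [8, -8]
P̄ = F·P·Fᵀ + Q = [33 -32; -32 36]
S = H·P̄·Hᵀ + R = [142]
K = P̄·Hᵀ·S⁻¹ = [-67/142; 30/71]
x' − x̄ = [-1139/142, 510/71] = K·y
y = (KᵀK)⁻¹·Kᵀ·(x' − x̄) = [17]
z = y + H·x̄ = [17] + [-16] = [1]

z = [1]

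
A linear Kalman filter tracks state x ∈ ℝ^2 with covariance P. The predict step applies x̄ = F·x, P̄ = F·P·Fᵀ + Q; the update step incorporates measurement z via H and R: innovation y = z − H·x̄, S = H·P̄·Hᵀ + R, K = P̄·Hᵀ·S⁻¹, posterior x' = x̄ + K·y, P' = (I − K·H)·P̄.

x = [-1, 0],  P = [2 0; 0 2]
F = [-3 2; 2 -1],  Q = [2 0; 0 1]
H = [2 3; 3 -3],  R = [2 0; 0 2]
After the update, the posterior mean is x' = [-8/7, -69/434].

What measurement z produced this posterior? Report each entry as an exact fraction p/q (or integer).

x̄ = F·x = [3, -2]
P̄ = F·P·Fᵀ + Q = [28 -16; -16 11]
S = H·P̄·Hᵀ + R = [21 21; 21 641]
K = P̄·Hᵀ·S⁻¹ = [19/105 1/5; 1171/6510 -41/310]
x' − x̄ = [-29/7, 799/434] = K·y
y = (KᵀK)⁻¹·Kᵀ·(x' − x̄) = [-3, -18]
z = y + H·x̄ = [-3, -18] + [0, 15] = [-3, -3]

z = [-3, -3]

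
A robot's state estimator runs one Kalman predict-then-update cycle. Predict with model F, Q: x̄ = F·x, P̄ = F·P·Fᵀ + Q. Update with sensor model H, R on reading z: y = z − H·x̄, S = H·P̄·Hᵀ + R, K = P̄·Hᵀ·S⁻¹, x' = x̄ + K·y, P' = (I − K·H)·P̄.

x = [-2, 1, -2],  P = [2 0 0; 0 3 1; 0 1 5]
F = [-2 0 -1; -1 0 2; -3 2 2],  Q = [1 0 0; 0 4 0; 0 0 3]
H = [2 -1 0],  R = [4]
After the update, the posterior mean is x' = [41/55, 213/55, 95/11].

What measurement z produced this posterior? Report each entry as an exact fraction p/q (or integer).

z = [-3]

x̄ = F·x = [6, -2, 4]
P̄ = F·P·Fᵀ + Q = [14 -6 0; -6 26 30; 0 30 61]
S = H·P̄·Hᵀ + R = [110]
K = P̄·Hᵀ·S⁻¹ = [17/55; -19/55; -3/11]
x' − x̄ = [-289/55, 323/55, 51/11] = K·y
y = (KᵀK)⁻¹·Kᵀ·(x' − x̄) = [-17]
z = y + H·x̄ = [-17] + [14] = [-3]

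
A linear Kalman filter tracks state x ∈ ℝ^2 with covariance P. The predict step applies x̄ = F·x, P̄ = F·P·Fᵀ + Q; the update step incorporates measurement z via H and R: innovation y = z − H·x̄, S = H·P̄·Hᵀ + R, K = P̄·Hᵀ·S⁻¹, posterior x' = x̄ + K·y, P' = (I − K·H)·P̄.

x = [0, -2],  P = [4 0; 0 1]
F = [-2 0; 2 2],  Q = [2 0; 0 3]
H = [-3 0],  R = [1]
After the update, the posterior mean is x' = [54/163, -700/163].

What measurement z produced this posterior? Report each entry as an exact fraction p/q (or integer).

z = [-1]

x̄ = F·x = [0, -4]
P̄ = F·P·Fᵀ + Q = [18 -16; -16 23]
S = H·P̄·Hᵀ + R = [163]
K = P̄·Hᵀ·S⁻¹ = [-54/163; 48/163]
x' − x̄ = [54/163, -48/163] = K·y
y = (KᵀK)⁻¹·Kᵀ·(x' − x̄) = [-1]
z = y + H·x̄ = [-1] + [0] = [-1]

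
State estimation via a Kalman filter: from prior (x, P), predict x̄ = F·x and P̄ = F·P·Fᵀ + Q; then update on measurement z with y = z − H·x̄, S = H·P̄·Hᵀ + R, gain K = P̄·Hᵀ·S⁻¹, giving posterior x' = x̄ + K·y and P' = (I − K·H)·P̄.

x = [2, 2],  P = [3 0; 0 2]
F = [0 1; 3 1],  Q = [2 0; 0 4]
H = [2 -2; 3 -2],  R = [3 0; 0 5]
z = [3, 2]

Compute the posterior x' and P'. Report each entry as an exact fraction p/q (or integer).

x̄ = F·x = [2, 8]
P̄ = F·P·Fᵀ + Q = [4 2; 2 33]
y = z − H·x̄ = [15, 12]
S = H·P̄·Hᵀ + R = [135 136; 136 149]
K = P̄·Hᵀ·S⁻¹ = [-492/1619 536/1619; -1078/1619 332/1619]
x' = x̄ + K·y = [2290/1619, 766/1619]
P' = (I − K·H)·P̄ = [4156/1619 4894/1619; 4894/1619 6511/1619]

x' = [2290/1619, 766/1619]
P' = [4156/1619 4894/1619; 4894/1619 6511/1619]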